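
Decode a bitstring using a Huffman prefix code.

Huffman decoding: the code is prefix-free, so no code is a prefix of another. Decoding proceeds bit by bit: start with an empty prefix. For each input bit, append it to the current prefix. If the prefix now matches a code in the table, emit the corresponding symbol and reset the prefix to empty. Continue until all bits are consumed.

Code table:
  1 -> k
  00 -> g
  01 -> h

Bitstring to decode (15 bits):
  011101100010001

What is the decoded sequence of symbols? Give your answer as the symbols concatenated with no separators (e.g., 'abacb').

Bit 0: prefix='0' (no match yet)
Bit 1: prefix='01' -> emit 'h', reset
Bit 2: prefix='1' -> emit 'k', reset
Bit 3: prefix='1' -> emit 'k', reset
Bit 4: prefix='0' (no match yet)
Bit 5: prefix='01' -> emit 'h', reset
Bit 6: prefix='1' -> emit 'k', reset
Bit 7: prefix='0' (no match yet)
Bit 8: prefix='00' -> emit 'g', reset
Bit 9: prefix='0' (no match yet)
Bit 10: prefix='01' -> emit 'h', reset
Bit 11: prefix='0' (no match yet)
Bit 12: prefix='00' -> emit 'g', reset
Bit 13: prefix='0' (no match yet)
Bit 14: prefix='01' -> emit 'h', reset

Answer: hkkhkghgh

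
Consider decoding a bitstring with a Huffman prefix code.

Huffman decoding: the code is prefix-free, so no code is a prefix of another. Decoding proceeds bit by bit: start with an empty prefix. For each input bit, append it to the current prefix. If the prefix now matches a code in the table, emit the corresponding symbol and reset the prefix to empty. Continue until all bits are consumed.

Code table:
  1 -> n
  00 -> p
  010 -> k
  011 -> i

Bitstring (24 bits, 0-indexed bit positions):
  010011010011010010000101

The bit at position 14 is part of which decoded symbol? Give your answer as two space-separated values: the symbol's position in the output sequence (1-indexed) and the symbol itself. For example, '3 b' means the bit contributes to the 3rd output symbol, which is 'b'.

Answer: 5 k

Derivation:
Bit 0: prefix='0' (no match yet)
Bit 1: prefix='01' (no match yet)
Bit 2: prefix='010' -> emit 'k', reset
Bit 3: prefix='0' (no match yet)
Bit 4: prefix='01' (no match yet)
Bit 5: prefix='011' -> emit 'i', reset
Bit 6: prefix='0' (no match yet)
Bit 7: prefix='01' (no match yet)
Bit 8: prefix='010' -> emit 'k', reset
Bit 9: prefix='0' (no match yet)
Bit 10: prefix='01' (no match yet)
Bit 11: prefix='011' -> emit 'i', reset
Bit 12: prefix='0' (no match yet)
Bit 13: prefix='01' (no match yet)
Bit 14: prefix='010' -> emit 'k', reset
Bit 15: prefix='0' (no match yet)
Bit 16: prefix='01' (no match yet)
Bit 17: prefix='010' -> emit 'k', reset
Bit 18: prefix='0' (no match yet)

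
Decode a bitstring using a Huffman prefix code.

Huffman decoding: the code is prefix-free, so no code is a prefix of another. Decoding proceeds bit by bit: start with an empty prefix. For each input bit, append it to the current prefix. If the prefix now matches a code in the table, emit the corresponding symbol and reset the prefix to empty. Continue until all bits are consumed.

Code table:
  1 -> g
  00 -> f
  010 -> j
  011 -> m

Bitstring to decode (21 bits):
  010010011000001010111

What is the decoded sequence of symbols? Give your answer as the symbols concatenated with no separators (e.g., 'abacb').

Bit 0: prefix='0' (no match yet)
Bit 1: prefix='01' (no match yet)
Bit 2: prefix='010' -> emit 'j', reset
Bit 3: prefix='0' (no match yet)
Bit 4: prefix='01' (no match yet)
Bit 5: prefix='010' -> emit 'j', reset
Bit 6: prefix='0' (no match yet)
Bit 7: prefix='01' (no match yet)
Bit 8: prefix='011' -> emit 'm', reset
Bit 9: prefix='0' (no match yet)
Bit 10: prefix='00' -> emit 'f', reset
Bit 11: prefix='0' (no match yet)
Bit 12: prefix='00' -> emit 'f', reset
Bit 13: prefix='0' (no match yet)
Bit 14: prefix='01' (no match yet)
Bit 15: prefix='010' -> emit 'j', reset
Bit 16: prefix='1' -> emit 'g', reset
Bit 17: prefix='0' (no match yet)
Bit 18: prefix='01' (no match yet)
Bit 19: prefix='011' -> emit 'm', reset
Bit 20: prefix='1' -> emit 'g', reset

Answer: jjmffjgmg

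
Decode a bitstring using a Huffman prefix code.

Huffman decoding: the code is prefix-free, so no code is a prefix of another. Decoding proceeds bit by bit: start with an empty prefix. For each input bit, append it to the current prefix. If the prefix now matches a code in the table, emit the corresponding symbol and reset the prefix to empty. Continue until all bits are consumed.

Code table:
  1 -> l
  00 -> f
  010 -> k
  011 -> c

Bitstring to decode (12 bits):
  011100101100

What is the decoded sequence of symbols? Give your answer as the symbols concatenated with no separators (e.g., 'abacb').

Answer: clflcf

Derivation:
Bit 0: prefix='0' (no match yet)
Bit 1: prefix='01' (no match yet)
Bit 2: prefix='011' -> emit 'c', reset
Bit 3: prefix='1' -> emit 'l', reset
Bit 4: prefix='0' (no match yet)
Bit 5: prefix='00' -> emit 'f', reset
Bit 6: prefix='1' -> emit 'l', reset
Bit 7: prefix='0' (no match yet)
Bit 8: prefix='01' (no match yet)
Bit 9: prefix='011' -> emit 'c', reset
Bit 10: prefix='0' (no match yet)
Bit 11: prefix='00' -> emit 'f', reset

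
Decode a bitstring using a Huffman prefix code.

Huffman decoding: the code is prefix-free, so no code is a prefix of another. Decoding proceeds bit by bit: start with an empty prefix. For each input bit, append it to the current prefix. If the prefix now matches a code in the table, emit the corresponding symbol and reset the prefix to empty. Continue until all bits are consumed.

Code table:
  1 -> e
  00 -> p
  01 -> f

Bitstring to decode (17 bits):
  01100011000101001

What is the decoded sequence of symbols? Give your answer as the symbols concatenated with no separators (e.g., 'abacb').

Bit 0: prefix='0' (no match yet)
Bit 1: prefix='01' -> emit 'f', reset
Bit 2: prefix='1' -> emit 'e', reset
Bit 3: prefix='0' (no match yet)
Bit 4: prefix='00' -> emit 'p', reset
Bit 5: prefix='0' (no match yet)
Bit 6: prefix='01' -> emit 'f', reset
Bit 7: prefix='1' -> emit 'e', reset
Bit 8: prefix='0' (no match yet)
Bit 9: prefix='00' -> emit 'p', reset
Bit 10: prefix='0' (no match yet)
Bit 11: prefix='01' -> emit 'f', reset
Bit 12: prefix='0' (no match yet)
Bit 13: prefix='01' -> emit 'f', reset
Bit 14: prefix='0' (no match yet)
Bit 15: prefix='00' -> emit 'p', reset
Bit 16: prefix='1' -> emit 'e', reset

Answer: fepfepffpe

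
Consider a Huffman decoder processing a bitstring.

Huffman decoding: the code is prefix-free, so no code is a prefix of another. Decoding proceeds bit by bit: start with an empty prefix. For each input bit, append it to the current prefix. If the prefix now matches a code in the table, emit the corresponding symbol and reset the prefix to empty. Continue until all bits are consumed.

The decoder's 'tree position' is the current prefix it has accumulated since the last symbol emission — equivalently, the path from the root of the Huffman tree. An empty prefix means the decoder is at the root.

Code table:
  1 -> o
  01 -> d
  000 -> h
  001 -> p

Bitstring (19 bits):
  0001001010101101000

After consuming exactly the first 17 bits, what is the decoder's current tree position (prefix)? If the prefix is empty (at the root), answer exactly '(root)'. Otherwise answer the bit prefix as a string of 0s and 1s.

Bit 0: prefix='0' (no match yet)
Bit 1: prefix='00' (no match yet)
Bit 2: prefix='000' -> emit 'h', reset
Bit 3: prefix='1' -> emit 'o', reset
Bit 4: prefix='0' (no match yet)
Bit 5: prefix='00' (no match yet)
Bit 6: prefix='001' -> emit 'p', reset
Bit 7: prefix='0' (no match yet)
Bit 8: prefix='01' -> emit 'd', reset
Bit 9: prefix='0' (no match yet)
Bit 10: prefix='01' -> emit 'd', reset
Bit 11: prefix='0' (no match yet)
Bit 12: prefix='01' -> emit 'd', reset
Bit 13: prefix='1' -> emit 'o', reset
Bit 14: prefix='0' (no match yet)
Bit 15: prefix='01' -> emit 'd', reset
Bit 16: prefix='0' (no match yet)

Answer: 0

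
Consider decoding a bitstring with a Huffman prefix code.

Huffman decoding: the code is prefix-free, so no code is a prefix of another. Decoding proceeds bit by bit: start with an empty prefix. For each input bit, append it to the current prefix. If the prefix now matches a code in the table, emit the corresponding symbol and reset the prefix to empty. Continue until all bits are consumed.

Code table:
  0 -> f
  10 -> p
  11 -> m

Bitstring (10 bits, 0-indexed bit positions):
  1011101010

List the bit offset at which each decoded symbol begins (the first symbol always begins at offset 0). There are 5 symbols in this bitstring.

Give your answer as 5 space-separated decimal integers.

Answer: 0 2 4 6 8

Derivation:
Bit 0: prefix='1' (no match yet)
Bit 1: prefix='10' -> emit 'p', reset
Bit 2: prefix='1' (no match yet)
Bit 3: prefix='11' -> emit 'm', reset
Bit 4: prefix='1' (no match yet)
Bit 5: prefix='10' -> emit 'p', reset
Bit 6: prefix='1' (no match yet)
Bit 7: prefix='10' -> emit 'p', reset
Bit 8: prefix='1' (no match yet)
Bit 9: prefix='10' -> emit 'p', reset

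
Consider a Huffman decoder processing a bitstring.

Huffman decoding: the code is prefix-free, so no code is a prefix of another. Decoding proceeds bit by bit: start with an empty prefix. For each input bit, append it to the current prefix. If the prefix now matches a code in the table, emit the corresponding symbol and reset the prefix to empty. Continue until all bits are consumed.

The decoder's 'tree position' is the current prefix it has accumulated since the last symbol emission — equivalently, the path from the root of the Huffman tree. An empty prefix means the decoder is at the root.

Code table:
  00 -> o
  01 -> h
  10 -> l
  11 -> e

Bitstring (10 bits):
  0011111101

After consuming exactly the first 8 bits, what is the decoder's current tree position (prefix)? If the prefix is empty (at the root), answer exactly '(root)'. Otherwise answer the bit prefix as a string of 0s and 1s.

Bit 0: prefix='0' (no match yet)
Bit 1: prefix='00' -> emit 'o', reset
Bit 2: prefix='1' (no match yet)
Bit 3: prefix='11' -> emit 'e', reset
Bit 4: prefix='1' (no match yet)
Bit 5: prefix='11' -> emit 'e', reset
Bit 6: prefix='1' (no match yet)
Bit 7: prefix='11' -> emit 'e', reset

Answer: (root)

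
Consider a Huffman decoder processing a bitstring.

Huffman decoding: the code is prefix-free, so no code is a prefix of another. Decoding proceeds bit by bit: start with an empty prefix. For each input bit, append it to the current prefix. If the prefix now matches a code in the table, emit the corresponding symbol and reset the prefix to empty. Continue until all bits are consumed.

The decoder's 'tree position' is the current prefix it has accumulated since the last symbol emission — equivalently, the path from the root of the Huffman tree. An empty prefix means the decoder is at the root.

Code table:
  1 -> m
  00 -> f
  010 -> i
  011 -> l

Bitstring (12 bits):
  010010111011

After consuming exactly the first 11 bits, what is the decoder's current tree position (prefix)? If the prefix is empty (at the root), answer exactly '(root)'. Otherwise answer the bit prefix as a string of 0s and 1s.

Bit 0: prefix='0' (no match yet)
Bit 1: prefix='01' (no match yet)
Bit 2: prefix='010' -> emit 'i', reset
Bit 3: prefix='0' (no match yet)
Bit 4: prefix='01' (no match yet)
Bit 5: prefix='010' -> emit 'i', reset
Bit 6: prefix='1' -> emit 'm', reset
Bit 7: prefix='1' -> emit 'm', reset
Bit 8: prefix='1' -> emit 'm', reset
Bit 9: prefix='0' (no match yet)
Bit 10: prefix='01' (no match yet)

Answer: 01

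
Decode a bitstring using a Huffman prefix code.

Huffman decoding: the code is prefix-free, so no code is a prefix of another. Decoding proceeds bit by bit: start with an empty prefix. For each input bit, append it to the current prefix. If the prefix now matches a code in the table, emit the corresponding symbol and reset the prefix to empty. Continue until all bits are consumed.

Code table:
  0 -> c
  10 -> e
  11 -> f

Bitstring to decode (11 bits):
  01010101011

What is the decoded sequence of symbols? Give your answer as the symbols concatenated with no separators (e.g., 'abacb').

Bit 0: prefix='0' -> emit 'c', reset
Bit 1: prefix='1' (no match yet)
Bit 2: prefix='10' -> emit 'e', reset
Bit 3: prefix='1' (no match yet)
Bit 4: prefix='10' -> emit 'e', reset
Bit 5: prefix='1' (no match yet)
Bit 6: prefix='10' -> emit 'e', reset
Bit 7: prefix='1' (no match yet)
Bit 8: prefix='10' -> emit 'e', reset
Bit 9: prefix='1' (no match yet)
Bit 10: prefix='11' -> emit 'f', reset

Answer: ceeeef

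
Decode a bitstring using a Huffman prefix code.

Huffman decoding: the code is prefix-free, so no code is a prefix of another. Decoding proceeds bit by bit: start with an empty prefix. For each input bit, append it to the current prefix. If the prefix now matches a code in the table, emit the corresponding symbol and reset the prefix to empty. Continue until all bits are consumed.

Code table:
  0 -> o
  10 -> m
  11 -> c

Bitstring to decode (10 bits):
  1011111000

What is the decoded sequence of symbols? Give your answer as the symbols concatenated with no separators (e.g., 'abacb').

Bit 0: prefix='1' (no match yet)
Bit 1: prefix='10' -> emit 'm', reset
Bit 2: prefix='1' (no match yet)
Bit 3: prefix='11' -> emit 'c', reset
Bit 4: prefix='1' (no match yet)
Bit 5: prefix='11' -> emit 'c', reset
Bit 6: prefix='1' (no match yet)
Bit 7: prefix='10' -> emit 'm', reset
Bit 8: prefix='0' -> emit 'o', reset
Bit 9: prefix='0' -> emit 'o', reset

Answer: mccmoo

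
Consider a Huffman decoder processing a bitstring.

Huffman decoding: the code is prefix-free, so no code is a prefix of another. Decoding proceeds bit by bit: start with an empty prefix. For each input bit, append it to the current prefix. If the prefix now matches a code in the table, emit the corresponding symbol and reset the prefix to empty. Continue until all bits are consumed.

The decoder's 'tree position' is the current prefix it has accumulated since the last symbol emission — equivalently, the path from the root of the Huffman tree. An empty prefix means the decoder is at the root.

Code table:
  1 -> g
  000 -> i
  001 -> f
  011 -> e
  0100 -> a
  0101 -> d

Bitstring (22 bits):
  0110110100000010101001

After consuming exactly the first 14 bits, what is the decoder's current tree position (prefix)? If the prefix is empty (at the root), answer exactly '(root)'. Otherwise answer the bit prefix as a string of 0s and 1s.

Bit 0: prefix='0' (no match yet)
Bit 1: prefix='01' (no match yet)
Bit 2: prefix='011' -> emit 'e', reset
Bit 3: prefix='0' (no match yet)
Bit 4: prefix='01' (no match yet)
Bit 5: prefix='011' -> emit 'e', reset
Bit 6: prefix='0' (no match yet)
Bit 7: prefix='01' (no match yet)
Bit 8: prefix='010' (no match yet)
Bit 9: prefix='0100' -> emit 'a', reset
Bit 10: prefix='0' (no match yet)
Bit 11: prefix='00' (no match yet)
Bit 12: prefix='000' -> emit 'i', reset
Bit 13: prefix='0' (no match yet)

Answer: 0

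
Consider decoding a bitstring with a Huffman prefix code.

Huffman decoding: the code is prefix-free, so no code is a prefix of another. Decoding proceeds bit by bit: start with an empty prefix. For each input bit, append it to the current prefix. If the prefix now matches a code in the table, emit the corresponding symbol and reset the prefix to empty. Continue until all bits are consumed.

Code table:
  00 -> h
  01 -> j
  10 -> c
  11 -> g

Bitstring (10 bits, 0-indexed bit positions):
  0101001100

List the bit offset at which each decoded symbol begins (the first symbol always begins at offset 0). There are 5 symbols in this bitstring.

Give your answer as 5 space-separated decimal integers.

Answer: 0 2 4 6 8

Derivation:
Bit 0: prefix='0' (no match yet)
Bit 1: prefix='01' -> emit 'j', reset
Bit 2: prefix='0' (no match yet)
Bit 3: prefix='01' -> emit 'j', reset
Bit 4: prefix='0' (no match yet)
Bit 5: prefix='00' -> emit 'h', reset
Bit 6: prefix='1' (no match yet)
Bit 7: prefix='11' -> emit 'g', reset
Bit 8: prefix='0' (no match yet)
Bit 9: prefix='00' -> emit 'h', reset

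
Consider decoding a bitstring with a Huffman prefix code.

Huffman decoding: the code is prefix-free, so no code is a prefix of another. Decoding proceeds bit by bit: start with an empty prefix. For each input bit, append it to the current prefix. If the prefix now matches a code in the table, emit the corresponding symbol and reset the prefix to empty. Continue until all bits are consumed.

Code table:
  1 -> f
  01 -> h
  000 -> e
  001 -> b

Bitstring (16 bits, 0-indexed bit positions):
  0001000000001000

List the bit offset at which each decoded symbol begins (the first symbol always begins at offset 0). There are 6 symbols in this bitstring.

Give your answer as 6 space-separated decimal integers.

Bit 0: prefix='0' (no match yet)
Bit 1: prefix='00' (no match yet)
Bit 2: prefix='000' -> emit 'e', reset
Bit 3: prefix='1' -> emit 'f', reset
Bit 4: prefix='0' (no match yet)
Bit 5: prefix='00' (no match yet)
Bit 6: prefix='000' -> emit 'e', reset
Bit 7: prefix='0' (no match yet)
Bit 8: prefix='00' (no match yet)
Bit 9: prefix='000' -> emit 'e', reset
Bit 10: prefix='0' (no match yet)
Bit 11: prefix='00' (no match yet)
Bit 12: prefix='001' -> emit 'b', reset
Bit 13: prefix='0' (no match yet)
Bit 14: prefix='00' (no match yet)
Bit 15: prefix='000' -> emit 'e', reset

Answer: 0 3 4 7 10 13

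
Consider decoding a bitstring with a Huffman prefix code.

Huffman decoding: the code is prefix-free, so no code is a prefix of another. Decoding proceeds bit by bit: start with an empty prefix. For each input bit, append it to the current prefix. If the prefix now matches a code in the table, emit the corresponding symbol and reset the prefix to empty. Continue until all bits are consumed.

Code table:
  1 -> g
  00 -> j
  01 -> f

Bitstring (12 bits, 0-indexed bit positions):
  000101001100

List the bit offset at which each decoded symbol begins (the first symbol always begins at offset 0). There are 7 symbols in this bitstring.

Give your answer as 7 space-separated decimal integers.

Answer: 0 2 4 6 8 9 10

Derivation:
Bit 0: prefix='0' (no match yet)
Bit 1: prefix='00' -> emit 'j', reset
Bit 2: prefix='0' (no match yet)
Bit 3: prefix='01' -> emit 'f', reset
Bit 4: prefix='0' (no match yet)
Bit 5: prefix='01' -> emit 'f', reset
Bit 6: prefix='0' (no match yet)
Bit 7: prefix='00' -> emit 'j', reset
Bit 8: prefix='1' -> emit 'g', reset
Bit 9: prefix='1' -> emit 'g', reset
Bit 10: prefix='0' (no match yet)
Bit 11: prefix='00' -> emit 'j', reset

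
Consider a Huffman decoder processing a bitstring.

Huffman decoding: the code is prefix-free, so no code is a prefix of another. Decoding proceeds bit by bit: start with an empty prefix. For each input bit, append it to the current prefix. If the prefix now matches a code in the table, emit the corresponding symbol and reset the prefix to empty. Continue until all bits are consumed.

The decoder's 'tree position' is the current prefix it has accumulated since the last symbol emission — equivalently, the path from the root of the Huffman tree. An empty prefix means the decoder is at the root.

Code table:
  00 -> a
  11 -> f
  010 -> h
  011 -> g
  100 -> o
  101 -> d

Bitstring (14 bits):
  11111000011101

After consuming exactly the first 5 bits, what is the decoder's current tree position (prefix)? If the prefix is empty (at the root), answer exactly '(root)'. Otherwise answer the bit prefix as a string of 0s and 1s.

Answer: 1

Derivation:
Bit 0: prefix='1' (no match yet)
Bit 1: prefix='11' -> emit 'f', reset
Bit 2: prefix='1' (no match yet)
Bit 3: prefix='11' -> emit 'f', reset
Bit 4: prefix='1' (no match yet)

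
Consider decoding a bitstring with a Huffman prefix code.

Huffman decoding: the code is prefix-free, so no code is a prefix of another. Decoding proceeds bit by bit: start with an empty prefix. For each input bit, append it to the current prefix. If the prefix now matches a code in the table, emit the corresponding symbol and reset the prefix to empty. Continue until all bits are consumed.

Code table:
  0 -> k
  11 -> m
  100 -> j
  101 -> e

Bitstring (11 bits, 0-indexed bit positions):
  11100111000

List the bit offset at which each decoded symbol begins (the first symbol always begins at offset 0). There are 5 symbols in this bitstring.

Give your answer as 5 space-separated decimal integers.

Answer: 0 2 5 7 10

Derivation:
Bit 0: prefix='1' (no match yet)
Bit 1: prefix='11' -> emit 'm', reset
Bit 2: prefix='1' (no match yet)
Bit 3: prefix='10' (no match yet)
Bit 4: prefix='100' -> emit 'j', reset
Bit 5: prefix='1' (no match yet)
Bit 6: prefix='11' -> emit 'm', reset
Bit 7: prefix='1' (no match yet)
Bit 8: prefix='10' (no match yet)
Bit 9: prefix='100' -> emit 'j', reset
Bit 10: prefix='0' -> emit 'k', reset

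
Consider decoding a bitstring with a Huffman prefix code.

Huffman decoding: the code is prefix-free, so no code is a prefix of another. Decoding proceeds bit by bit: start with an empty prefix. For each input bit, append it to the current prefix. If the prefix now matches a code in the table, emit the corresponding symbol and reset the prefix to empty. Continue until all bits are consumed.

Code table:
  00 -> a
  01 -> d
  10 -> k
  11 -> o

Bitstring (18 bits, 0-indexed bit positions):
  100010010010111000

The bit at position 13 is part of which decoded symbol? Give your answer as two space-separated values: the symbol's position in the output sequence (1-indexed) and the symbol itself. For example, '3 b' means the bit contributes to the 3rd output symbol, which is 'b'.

Answer: 7 o

Derivation:
Bit 0: prefix='1' (no match yet)
Bit 1: prefix='10' -> emit 'k', reset
Bit 2: prefix='0' (no match yet)
Bit 3: prefix='00' -> emit 'a', reset
Bit 4: prefix='1' (no match yet)
Bit 5: prefix='10' -> emit 'k', reset
Bit 6: prefix='0' (no match yet)
Bit 7: prefix='01' -> emit 'd', reset
Bit 8: prefix='0' (no match yet)
Bit 9: prefix='00' -> emit 'a', reset
Bit 10: prefix='1' (no match yet)
Bit 11: prefix='10' -> emit 'k', reset
Bit 12: prefix='1' (no match yet)
Bit 13: prefix='11' -> emit 'o', reset
Bit 14: prefix='1' (no match yet)
Bit 15: prefix='10' -> emit 'k', reset
Bit 16: prefix='0' (no match yet)
Bit 17: prefix='00' -> emit 'a', reset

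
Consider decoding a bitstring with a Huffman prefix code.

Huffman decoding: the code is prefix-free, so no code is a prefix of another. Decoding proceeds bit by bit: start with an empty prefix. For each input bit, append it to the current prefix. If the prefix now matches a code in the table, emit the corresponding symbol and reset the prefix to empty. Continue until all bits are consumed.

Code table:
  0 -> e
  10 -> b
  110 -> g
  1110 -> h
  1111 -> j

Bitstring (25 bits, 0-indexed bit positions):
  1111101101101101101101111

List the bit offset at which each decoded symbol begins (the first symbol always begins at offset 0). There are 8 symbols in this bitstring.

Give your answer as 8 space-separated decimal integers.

Answer: 0 4 6 9 12 15 18 21

Derivation:
Bit 0: prefix='1' (no match yet)
Bit 1: prefix='11' (no match yet)
Bit 2: prefix='111' (no match yet)
Bit 3: prefix='1111' -> emit 'j', reset
Bit 4: prefix='1' (no match yet)
Bit 5: prefix='10' -> emit 'b', reset
Bit 6: prefix='1' (no match yet)
Bit 7: prefix='11' (no match yet)
Bit 8: prefix='110' -> emit 'g', reset
Bit 9: prefix='1' (no match yet)
Bit 10: prefix='11' (no match yet)
Bit 11: prefix='110' -> emit 'g', reset
Bit 12: prefix='1' (no match yet)
Bit 13: prefix='11' (no match yet)
Bit 14: prefix='110' -> emit 'g', reset
Bit 15: prefix='1' (no match yet)
Bit 16: prefix='11' (no match yet)
Bit 17: prefix='110' -> emit 'g', reset
Bit 18: prefix='1' (no match yet)
Bit 19: prefix='11' (no match yet)
Bit 20: prefix='110' -> emit 'g', reset
Bit 21: prefix='1' (no match yet)
Bit 22: prefix='11' (no match yet)
Bit 23: prefix='111' (no match yet)
Bit 24: prefix='1111' -> emit 'j', reset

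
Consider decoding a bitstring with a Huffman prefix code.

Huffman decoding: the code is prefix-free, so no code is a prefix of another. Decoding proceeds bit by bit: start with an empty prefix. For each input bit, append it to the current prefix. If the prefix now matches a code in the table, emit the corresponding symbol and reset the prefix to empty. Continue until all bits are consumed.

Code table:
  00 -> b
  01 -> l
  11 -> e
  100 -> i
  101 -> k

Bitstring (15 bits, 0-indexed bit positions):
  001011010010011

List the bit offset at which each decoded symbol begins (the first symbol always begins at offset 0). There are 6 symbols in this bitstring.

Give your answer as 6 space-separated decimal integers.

Bit 0: prefix='0' (no match yet)
Bit 1: prefix='00' -> emit 'b', reset
Bit 2: prefix='1' (no match yet)
Bit 3: prefix='10' (no match yet)
Bit 4: prefix='101' -> emit 'k', reset
Bit 5: prefix='1' (no match yet)
Bit 6: prefix='10' (no match yet)
Bit 7: prefix='101' -> emit 'k', reset
Bit 8: prefix='0' (no match yet)
Bit 9: prefix='00' -> emit 'b', reset
Bit 10: prefix='1' (no match yet)
Bit 11: prefix='10' (no match yet)
Bit 12: prefix='100' -> emit 'i', reset
Bit 13: prefix='1' (no match yet)
Bit 14: prefix='11' -> emit 'e', reset

Answer: 0 2 5 8 10 13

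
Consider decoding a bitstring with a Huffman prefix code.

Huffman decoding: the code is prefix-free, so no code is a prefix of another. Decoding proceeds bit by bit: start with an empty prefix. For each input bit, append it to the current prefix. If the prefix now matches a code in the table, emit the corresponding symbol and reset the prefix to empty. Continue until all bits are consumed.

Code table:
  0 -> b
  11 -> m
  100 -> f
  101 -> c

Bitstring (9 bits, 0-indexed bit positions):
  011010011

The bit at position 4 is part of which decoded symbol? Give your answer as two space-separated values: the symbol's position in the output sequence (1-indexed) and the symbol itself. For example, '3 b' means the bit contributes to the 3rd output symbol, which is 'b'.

Bit 0: prefix='0' -> emit 'b', reset
Bit 1: prefix='1' (no match yet)
Bit 2: prefix='11' -> emit 'm', reset
Bit 3: prefix='0' -> emit 'b', reset
Bit 4: prefix='1' (no match yet)
Bit 5: prefix='10' (no match yet)
Bit 6: prefix='100' -> emit 'f', reset
Bit 7: prefix='1' (no match yet)
Bit 8: prefix='11' -> emit 'm', reset

Answer: 4 f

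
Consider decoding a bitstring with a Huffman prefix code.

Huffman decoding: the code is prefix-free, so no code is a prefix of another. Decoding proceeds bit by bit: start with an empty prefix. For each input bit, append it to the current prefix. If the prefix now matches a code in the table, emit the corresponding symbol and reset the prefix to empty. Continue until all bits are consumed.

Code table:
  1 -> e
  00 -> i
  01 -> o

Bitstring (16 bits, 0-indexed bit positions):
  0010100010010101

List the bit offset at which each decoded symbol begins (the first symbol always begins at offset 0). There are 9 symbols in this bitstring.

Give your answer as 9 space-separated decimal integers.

Bit 0: prefix='0' (no match yet)
Bit 1: prefix='00' -> emit 'i', reset
Bit 2: prefix='1' -> emit 'e', reset
Bit 3: prefix='0' (no match yet)
Bit 4: prefix='01' -> emit 'o', reset
Bit 5: prefix='0' (no match yet)
Bit 6: prefix='00' -> emit 'i', reset
Bit 7: prefix='0' (no match yet)
Bit 8: prefix='01' -> emit 'o', reset
Bit 9: prefix='0' (no match yet)
Bit 10: prefix='00' -> emit 'i', reset
Bit 11: prefix='1' -> emit 'e', reset
Bit 12: prefix='0' (no match yet)
Bit 13: prefix='01' -> emit 'o', reset
Bit 14: prefix='0' (no match yet)
Bit 15: prefix='01' -> emit 'o', reset

Answer: 0 2 3 5 7 9 11 12 14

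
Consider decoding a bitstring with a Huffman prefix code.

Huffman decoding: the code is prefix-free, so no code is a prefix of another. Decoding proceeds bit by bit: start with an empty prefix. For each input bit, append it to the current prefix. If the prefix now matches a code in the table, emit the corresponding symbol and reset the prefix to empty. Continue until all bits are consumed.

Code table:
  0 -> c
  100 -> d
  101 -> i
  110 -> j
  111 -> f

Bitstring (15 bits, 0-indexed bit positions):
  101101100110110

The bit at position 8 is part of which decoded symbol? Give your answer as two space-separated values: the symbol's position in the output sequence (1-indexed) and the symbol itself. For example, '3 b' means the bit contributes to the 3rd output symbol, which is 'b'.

Bit 0: prefix='1' (no match yet)
Bit 1: prefix='10' (no match yet)
Bit 2: prefix='101' -> emit 'i', reset
Bit 3: prefix='1' (no match yet)
Bit 4: prefix='10' (no match yet)
Bit 5: prefix='101' -> emit 'i', reset
Bit 6: prefix='1' (no match yet)
Bit 7: prefix='10' (no match yet)
Bit 8: prefix='100' -> emit 'd', reset
Bit 9: prefix='1' (no match yet)
Bit 10: prefix='11' (no match yet)
Bit 11: prefix='110' -> emit 'j', reset
Bit 12: prefix='1' (no match yet)

Answer: 3 d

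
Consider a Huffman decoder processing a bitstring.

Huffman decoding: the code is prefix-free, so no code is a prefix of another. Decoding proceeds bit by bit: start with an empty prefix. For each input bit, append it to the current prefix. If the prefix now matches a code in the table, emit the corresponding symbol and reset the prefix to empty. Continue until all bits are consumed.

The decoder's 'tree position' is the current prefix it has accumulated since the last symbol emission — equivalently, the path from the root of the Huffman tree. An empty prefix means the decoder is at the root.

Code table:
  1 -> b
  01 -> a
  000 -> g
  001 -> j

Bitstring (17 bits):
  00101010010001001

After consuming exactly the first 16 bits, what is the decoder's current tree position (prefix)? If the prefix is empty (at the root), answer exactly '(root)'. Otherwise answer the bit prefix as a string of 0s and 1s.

Answer: 00

Derivation:
Bit 0: prefix='0' (no match yet)
Bit 1: prefix='00' (no match yet)
Bit 2: prefix='001' -> emit 'j', reset
Bit 3: prefix='0' (no match yet)
Bit 4: prefix='01' -> emit 'a', reset
Bit 5: prefix='0' (no match yet)
Bit 6: prefix='01' -> emit 'a', reset
Bit 7: prefix='0' (no match yet)
Bit 8: prefix='00' (no match yet)
Bit 9: prefix='001' -> emit 'j', reset
Bit 10: prefix='0' (no match yet)
Bit 11: prefix='00' (no match yet)
Bit 12: prefix='000' -> emit 'g', reset
Bit 13: prefix='1' -> emit 'b', reset
Bit 14: prefix='0' (no match yet)
Bit 15: prefix='00' (no match yet)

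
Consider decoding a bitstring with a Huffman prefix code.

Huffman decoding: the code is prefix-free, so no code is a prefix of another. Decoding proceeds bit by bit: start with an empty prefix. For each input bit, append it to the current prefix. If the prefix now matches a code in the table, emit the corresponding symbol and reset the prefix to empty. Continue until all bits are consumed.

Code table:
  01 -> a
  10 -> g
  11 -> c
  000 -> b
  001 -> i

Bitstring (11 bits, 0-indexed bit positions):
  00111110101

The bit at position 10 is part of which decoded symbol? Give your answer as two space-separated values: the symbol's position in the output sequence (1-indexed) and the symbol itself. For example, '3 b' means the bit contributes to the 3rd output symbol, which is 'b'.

Answer: 5 a

Derivation:
Bit 0: prefix='0' (no match yet)
Bit 1: prefix='00' (no match yet)
Bit 2: prefix='001' -> emit 'i', reset
Bit 3: prefix='1' (no match yet)
Bit 4: prefix='11' -> emit 'c', reset
Bit 5: prefix='1' (no match yet)
Bit 6: prefix='11' -> emit 'c', reset
Bit 7: prefix='0' (no match yet)
Bit 8: prefix='01' -> emit 'a', reset
Bit 9: prefix='0' (no match yet)
Bit 10: prefix='01' -> emit 'a', reset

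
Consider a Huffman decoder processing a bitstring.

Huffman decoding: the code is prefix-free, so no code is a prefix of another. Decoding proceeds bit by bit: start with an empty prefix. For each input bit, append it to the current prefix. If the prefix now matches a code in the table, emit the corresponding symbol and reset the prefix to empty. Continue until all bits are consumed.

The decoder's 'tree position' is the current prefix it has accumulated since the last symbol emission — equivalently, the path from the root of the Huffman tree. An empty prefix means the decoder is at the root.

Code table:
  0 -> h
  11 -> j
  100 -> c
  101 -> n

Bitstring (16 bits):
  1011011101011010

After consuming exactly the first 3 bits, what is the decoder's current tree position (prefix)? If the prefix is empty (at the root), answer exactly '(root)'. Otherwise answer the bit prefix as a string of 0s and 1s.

Answer: (root)

Derivation:
Bit 0: prefix='1' (no match yet)
Bit 1: prefix='10' (no match yet)
Bit 2: prefix='101' -> emit 'n', reset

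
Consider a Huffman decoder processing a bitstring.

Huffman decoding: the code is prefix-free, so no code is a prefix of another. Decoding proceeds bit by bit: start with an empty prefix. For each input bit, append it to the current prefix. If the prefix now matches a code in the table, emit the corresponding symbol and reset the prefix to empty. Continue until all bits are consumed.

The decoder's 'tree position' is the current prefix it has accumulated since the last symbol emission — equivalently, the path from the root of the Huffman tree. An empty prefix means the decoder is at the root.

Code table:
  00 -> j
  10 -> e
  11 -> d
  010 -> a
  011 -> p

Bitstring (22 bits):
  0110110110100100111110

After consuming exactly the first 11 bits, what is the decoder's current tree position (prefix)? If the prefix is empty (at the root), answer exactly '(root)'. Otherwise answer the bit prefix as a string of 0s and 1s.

Bit 0: prefix='0' (no match yet)
Bit 1: prefix='01' (no match yet)
Bit 2: prefix='011' -> emit 'p', reset
Bit 3: prefix='0' (no match yet)
Bit 4: prefix='01' (no match yet)
Bit 5: prefix='011' -> emit 'p', reset
Bit 6: prefix='0' (no match yet)
Bit 7: prefix='01' (no match yet)
Bit 8: prefix='011' -> emit 'p', reset
Bit 9: prefix='0' (no match yet)
Bit 10: prefix='01' (no match yet)

Answer: 01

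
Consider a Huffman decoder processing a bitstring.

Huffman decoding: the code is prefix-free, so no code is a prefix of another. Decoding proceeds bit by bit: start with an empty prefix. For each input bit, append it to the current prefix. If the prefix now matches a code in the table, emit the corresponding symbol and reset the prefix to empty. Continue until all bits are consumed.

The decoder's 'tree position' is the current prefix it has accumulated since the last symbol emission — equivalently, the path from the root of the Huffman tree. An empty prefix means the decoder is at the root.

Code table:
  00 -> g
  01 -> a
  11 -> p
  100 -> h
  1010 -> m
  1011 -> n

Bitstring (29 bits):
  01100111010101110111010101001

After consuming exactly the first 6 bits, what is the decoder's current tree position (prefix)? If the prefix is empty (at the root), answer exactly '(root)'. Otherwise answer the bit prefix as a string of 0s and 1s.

Bit 0: prefix='0' (no match yet)
Bit 1: prefix='01' -> emit 'a', reset
Bit 2: prefix='1' (no match yet)
Bit 3: prefix='10' (no match yet)
Bit 4: prefix='100' -> emit 'h', reset
Bit 5: prefix='1' (no match yet)

Answer: 1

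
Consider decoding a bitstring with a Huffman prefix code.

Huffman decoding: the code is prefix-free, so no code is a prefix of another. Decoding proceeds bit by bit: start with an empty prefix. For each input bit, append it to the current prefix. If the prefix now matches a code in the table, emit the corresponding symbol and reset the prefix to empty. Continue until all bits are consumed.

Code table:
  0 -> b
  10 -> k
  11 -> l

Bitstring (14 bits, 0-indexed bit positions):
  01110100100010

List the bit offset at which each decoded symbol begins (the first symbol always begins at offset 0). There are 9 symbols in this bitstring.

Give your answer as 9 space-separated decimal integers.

Bit 0: prefix='0' -> emit 'b', reset
Bit 1: prefix='1' (no match yet)
Bit 2: prefix='11' -> emit 'l', reset
Bit 3: prefix='1' (no match yet)
Bit 4: prefix='10' -> emit 'k', reset
Bit 5: prefix='1' (no match yet)
Bit 6: prefix='10' -> emit 'k', reset
Bit 7: prefix='0' -> emit 'b', reset
Bit 8: prefix='1' (no match yet)
Bit 9: prefix='10' -> emit 'k', reset
Bit 10: prefix='0' -> emit 'b', reset
Bit 11: prefix='0' -> emit 'b', reset
Bit 12: prefix='1' (no match yet)
Bit 13: prefix='10' -> emit 'k', reset

Answer: 0 1 3 5 7 8 10 11 12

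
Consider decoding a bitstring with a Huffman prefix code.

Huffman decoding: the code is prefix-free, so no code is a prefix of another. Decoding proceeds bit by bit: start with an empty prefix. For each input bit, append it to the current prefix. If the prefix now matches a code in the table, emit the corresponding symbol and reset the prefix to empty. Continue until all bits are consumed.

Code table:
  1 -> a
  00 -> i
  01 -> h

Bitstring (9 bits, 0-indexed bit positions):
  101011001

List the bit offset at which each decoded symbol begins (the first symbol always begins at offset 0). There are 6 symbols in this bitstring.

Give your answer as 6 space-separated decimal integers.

Answer: 0 1 3 5 6 8

Derivation:
Bit 0: prefix='1' -> emit 'a', reset
Bit 1: prefix='0' (no match yet)
Bit 2: prefix='01' -> emit 'h', reset
Bit 3: prefix='0' (no match yet)
Bit 4: prefix='01' -> emit 'h', reset
Bit 5: prefix='1' -> emit 'a', reset
Bit 6: prefix='0' (no match yet)
Bit 7: prefix='00' -> emit 'i', reset
Bit 8: prefix='1' -> emit 'a', reset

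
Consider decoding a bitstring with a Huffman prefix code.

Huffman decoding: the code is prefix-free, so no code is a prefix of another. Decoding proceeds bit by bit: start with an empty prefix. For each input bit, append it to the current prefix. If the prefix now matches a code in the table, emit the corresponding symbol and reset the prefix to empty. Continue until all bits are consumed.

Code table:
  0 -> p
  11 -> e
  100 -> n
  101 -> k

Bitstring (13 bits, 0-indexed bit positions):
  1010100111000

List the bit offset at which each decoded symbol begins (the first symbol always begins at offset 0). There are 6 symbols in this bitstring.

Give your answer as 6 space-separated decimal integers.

Bit 0: prefix='1' (no match yet)
Bit 1: prefix='10' (no match yet)
Bit 2: prefix='101' -> emit 'k', reset
Bit 3: prefix='0' -> emit 'p', reset
Bit 4: prefix='1' (no match yet)
Bit 5: prefix='10' (no match yet)
Bit 6: prefix='100' -> emit 'n', reset
Bit 7: prefix='1' (no match yet)
Bit 8: prefix='11' -> emit 'e', reset
Bit 9: prefix='1' (no match yet)
Bit 10: prefix='10' (no match yet)
Bit 11: prefix='100' -> emit 'n', reset
Bit 12: prefix='0' -> emit 'p', reset

Answer: 0 3 4 7 9 12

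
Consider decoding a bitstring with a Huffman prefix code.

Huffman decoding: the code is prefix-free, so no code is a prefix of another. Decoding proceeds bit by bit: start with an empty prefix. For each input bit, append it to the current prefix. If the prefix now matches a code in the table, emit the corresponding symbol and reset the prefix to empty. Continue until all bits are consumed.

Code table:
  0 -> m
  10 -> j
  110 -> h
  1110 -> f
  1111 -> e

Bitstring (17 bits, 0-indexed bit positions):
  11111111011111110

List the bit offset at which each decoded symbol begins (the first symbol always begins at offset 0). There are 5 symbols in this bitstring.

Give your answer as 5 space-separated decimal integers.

Answer: 0 4 8 9 13

Derivation:
Bit 0: prefix='1' (no match yet)
Bit 1: prefix='11' (no match yet)
Bit 2: prefix='111' (no match yet)
Bit 3: prefix='1111' -> emit 'e', reset
Bit 4: prefix='1' (no match yet)
Bit 5: prefix='11' (no match yet)
Bit 6: prefix='111' (no match yet)
Bit 7: prefix='1111' -> emit 'e', reset
Bit 8: prefix='0' -> emit 'm', reset
Bit 9: prefix='1' (no match yet)
Bit 10: prefix='11' (no match yet)
Bit 11: prefix='111' (no match yet)
Bit 12: prefix='1111' -> emit 'e', reset
Bit 13: prefix='1' (no match yet)
Bit 14: prefix='11' (no match yet)
Bit 15: prefix='111' (no match yet)
Bit 16: prefix='1110' -> emit 'f', reset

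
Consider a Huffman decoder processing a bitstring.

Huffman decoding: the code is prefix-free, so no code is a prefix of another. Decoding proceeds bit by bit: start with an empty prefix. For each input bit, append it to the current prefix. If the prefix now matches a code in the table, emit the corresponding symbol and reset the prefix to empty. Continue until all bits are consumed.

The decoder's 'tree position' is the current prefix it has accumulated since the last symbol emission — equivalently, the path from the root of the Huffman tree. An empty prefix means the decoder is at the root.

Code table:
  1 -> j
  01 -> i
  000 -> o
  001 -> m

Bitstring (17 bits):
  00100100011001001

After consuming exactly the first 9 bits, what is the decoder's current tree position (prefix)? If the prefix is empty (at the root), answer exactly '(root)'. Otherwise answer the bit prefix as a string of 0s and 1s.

Answer: (root)

Derivation:
Bit 0: prefix='0' (no match yet)
Bit 1: prefix='00' (no match yet)
Bit 2: prefix='001' -> emit 'm', reset
Bit 3: prefix='0' (no match yet)
Bit 4: prefix='00' (no match yet)
Bit 5: prefix='001' -> emit 'm', reset
Bit 6: prefix='0' (no match yet)
Bit 7: prefix='00' (no match yet)
Bit 8: prefix='000' -> emit 'o', reset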